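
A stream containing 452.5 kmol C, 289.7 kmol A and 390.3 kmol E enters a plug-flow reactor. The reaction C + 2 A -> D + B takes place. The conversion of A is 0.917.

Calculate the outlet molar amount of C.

A reacted = 0.917 × 289.7 = 265.7 kmol; ν_A = −2, so ξ = 265.7/2 = 132.8 kmol.
Outlet amounts (n = n₀ + ν ξ):
  C: 452.5 − 1(132.8) = 319.7
  A: 289.7 − 2(132.8) = 24.05
  D: 0 + 1(132.8) = 132.8
  B: 0 + 1(132.8) = 132.8
  E: 390.3 (inert)

320 kmol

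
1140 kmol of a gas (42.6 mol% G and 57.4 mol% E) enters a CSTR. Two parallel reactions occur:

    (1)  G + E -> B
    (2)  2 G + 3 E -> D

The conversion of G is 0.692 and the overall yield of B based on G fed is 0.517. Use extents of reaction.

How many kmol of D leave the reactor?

Yield of B: 1ξ₁ / 485.6 = 0.517 → ξ₁ = 251.1 kmol.
Conversion of G: 1ξ₁ + 2ξ₂ = 0.692 × 485.6 = 336.1 → ξ₂ = 42.49 kmol.
Outlet amounts (n = n₀ + Σ ν·ξ):
  G: 485.6 − 1(251.1) − 2(42.49) = 149.6
  E: 654.4 − 1(251.1) − 3(42.49) = 275.8
  B: 0 + 1(251.1) = 251.1
  D: 0 + 1(42.49) = 42.49

42.5 kmol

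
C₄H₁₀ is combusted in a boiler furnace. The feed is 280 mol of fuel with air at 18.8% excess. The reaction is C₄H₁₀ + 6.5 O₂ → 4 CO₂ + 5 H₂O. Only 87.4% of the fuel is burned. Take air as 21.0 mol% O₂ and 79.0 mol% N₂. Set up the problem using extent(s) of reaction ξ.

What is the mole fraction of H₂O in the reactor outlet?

0.112

Stoichiometric O₂ = 6.5 × 280 = 1820 mol; O₂ fed = 1820 × 1.188 = 2162 mol.
N₂ fed = 2162 × 79/21 = 8134 mol.
Fuel reacted = 0.874 × 280 → ξ = 244.7 mol.
Outlet (n = n₀ + ν ξ):
  C₄H₁₀: 280 − 1(244.7) = 35.28
  O₂: 2162 − 6.5(244.7) = 571.5
  N₂: 8134 (inert)
  CO₂: 0 + 4(244.7) = 978.9
  H₂O: 0 + 5(244.7) = 1224
Total out = 10940 mol; y_H₂O = 1224 / 10940 = 0.1118.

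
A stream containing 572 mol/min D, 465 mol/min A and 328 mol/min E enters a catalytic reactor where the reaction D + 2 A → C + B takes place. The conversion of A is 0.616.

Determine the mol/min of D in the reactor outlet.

429 mol/min

A reacted = 0.616 × 465 = 286.4 mol/min; ν_A = −2, so ξ = 286.4/2 = 143.2 mol/min.
Outlet amounts (n = n₀ + ν ξ):
  D: 572 − 1(143.2) = 428.8
  A: 465 − 2(143.2) = 178.6
  C: 0 + 1(143.2) = 143.2
  B: 0 + 1(143.2) = 143.2
  E: 328 (inert)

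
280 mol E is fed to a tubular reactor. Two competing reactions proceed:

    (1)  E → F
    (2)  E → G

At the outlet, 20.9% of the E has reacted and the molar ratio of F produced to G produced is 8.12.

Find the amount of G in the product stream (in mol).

6.42 mol

Conversion of E: E consumed = 0.209 × 280 = 58.52 mol = 1ξ₁ + 1ξ₂.
Selectivity: 1ξ₁ / (1ξ₂) = 8.12 → ξ₁ = 8.12 ξ₂.
Substitute: (1·8.12 + 1) ξ₂ = 58.52 → ξ₂ = 6.417 mol, ξ₁ = 52.1 mol.
Outlet amounts (n = n₀ + Σ ν·ξ):
  E: 280 − 1(52.1) − 1(6.417) = 221.5
  F: 0 + 1(52.1) = 52.1
  G: 0 + 1(6.417) = 6.417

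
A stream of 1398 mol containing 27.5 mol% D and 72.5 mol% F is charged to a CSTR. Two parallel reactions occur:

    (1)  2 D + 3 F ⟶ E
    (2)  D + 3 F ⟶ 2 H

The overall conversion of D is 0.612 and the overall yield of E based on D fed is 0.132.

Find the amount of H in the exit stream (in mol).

Yield of E: 1ξ₁ / 384.4 = 0.132 → ξ₁ = 50.75 mol.
Conversion of D: 2ξ₁ + 1ξ₂ = 0.612 × 384.4 = 235.3 → ξ₂ = 133.8 mol.
Outlet amounts (n = n₀ + Σ ν·ξ):
  D: 384.4 − 2(50.75) − 1(133.8) = 149.2
  F: 1014 − 3(50.75) − 3(133.8) = 459.9
  E: 0 + 1(50.75) = 50.75
  H: 0 + 2(133.8) = 267.6

268 mol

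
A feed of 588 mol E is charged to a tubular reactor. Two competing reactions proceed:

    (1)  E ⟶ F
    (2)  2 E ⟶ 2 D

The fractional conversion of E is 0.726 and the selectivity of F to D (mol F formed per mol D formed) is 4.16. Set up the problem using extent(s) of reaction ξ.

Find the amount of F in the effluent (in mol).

344 mol

Conversion of E: E consumed = 0.726 × 588 = 426.9 mol = 1ξ₁ + 2ξ₂.
Selectivity: 1ξ₁ / (2ξ₂) = 4.16 → ξ₁ = 8.32 ξ₂.
Substitute: (1·8.32 + 2) ξ₂ = 426.9 → ξ₂ = 41.37 mol, ξ₁ = 344.2 mol.
Outlet amounts (n = n₀ + Σ ν·ξ):
  E: 588 − 1(344.2) − 2(41.37) = 161.1
  F: 0 + 1(344.2) = 344.2
  D: 0 + 2(41.37) = 82.73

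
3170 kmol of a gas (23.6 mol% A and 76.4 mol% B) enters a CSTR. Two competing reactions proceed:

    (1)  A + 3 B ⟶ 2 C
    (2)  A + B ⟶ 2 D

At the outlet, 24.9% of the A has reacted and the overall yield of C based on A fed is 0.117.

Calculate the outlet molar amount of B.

2150 kmol

Yield of C: 2ξ₁ / 748.1 = 0.117 → ξ₁ = 43.77 kmol.
Conversion of A: 1ξ₁ + 1ξ₂ = 0.249 × 748.1 = 186.3 → ξ₂ = 142.5 kmol.
Outlet amounts (n = n₀ + Σ ν·ξ):
  A: 748.1 − 1(43.77) − 1(142.5) = 561.8
  B: 2422 − 3(43.77) − 1(142.5) = 2148
  C: 0 + 2(43.77) = 87.53
  D: 0 + 2(142.5) = 285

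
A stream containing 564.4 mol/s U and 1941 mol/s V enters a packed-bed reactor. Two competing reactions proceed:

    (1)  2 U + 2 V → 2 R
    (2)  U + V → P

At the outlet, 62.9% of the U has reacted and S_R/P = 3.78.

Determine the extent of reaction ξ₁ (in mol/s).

ξ₁ = 140 mol/s

Conversion of U: U consumed = 0.629 × 564.4 = 355 mol/s = 2ξ₁ + 1ξ₂.
Selectivity: 2ξ₁ / (1ξ₂) = 3.78 → ξ₁ = 1.89 ξ₂.
Substitute: (2·1.89 + 1) ξ₂ = 355 → ξ₂ = 74.27 mol/s, ξ₁ = 140.4 mol/s.
Outlet amounts (n = n₀ + Σ ν·ξ):
  U: 564.4 − 2(140.4) − 1(74.27) = 209.4
  V: 1941 − 2(140.4) − 1(74.27) = 1586
  R: 0 + 2(140.4) = 280.7
  P: 0 + 1(74.27) = 74.27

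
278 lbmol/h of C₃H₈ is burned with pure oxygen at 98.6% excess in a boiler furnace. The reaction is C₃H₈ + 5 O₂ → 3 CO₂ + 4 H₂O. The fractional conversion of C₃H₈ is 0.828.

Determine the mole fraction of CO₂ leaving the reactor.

Stoichiometric O₂ = 5 × 278 = 1390 lbmol/h; O₂ fed = 1390 × 1.986 = 2761 lbmol/h.
Fuel reacted = 0.828 × 278 → ξ = 230.2 lbmol/h.
Outlet (n = n₀ + ν ξ):
  C₃H₈: 278 − 1(230.2) = 47.82
  O₂: 2761 − 5(230.2) = 1610
  CO₂: 0 + 3(230.2) = 690.6
  H₂O: 0 + 4(230.2) = 920.7
Total out = 3269 lbmol/h; y_CO₂ = 690.6 / 3269 = 0.2113.

0.211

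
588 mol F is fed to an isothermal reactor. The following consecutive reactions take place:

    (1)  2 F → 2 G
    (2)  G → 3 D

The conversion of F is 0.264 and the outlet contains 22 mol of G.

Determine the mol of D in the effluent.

400 mol

Conversion of F: F consumed = 2ξ₁ = 0.264 × 588 → ξ₁ = 77.62 mol.
G balance: n_G = 0 + 2ξ₁ − 1ξ₂ = 22 → ξ₂ = (2·77.62 − 22)/1 = 133.2 mol.
Outlet amounts (n = n₀ + Σ ν·ξ):
  F: 588 − 2(77.62) = 432.8
  G: 0 + 2(77.62) − 1(133.2) = 22
  D: 0 + 3(133.2) = 399.7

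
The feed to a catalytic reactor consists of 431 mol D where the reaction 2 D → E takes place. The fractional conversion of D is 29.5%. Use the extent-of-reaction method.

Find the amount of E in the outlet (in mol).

63.6 mol

D reacted = 0.295 × 431 = 127.1 mol; ν_D = −2, so ξ = 127.1/2 = 63.57 mol.
Outlet amounts (n = n₀ + ν ξ):
  D: 431 − 2(63.57) = 303.9
  E: 0 + 1(63.57) = 63.57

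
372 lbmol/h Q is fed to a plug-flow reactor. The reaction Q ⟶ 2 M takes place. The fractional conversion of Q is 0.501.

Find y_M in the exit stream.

0.668

Q reacted = 0.501 × 372 = 186.4 lbmol/h; ν_Q = −1, so ξ = 186.4/1 = 186.4 lbmol/h.
Outlet amounts (n = n₀ + ν ξ):
  Q: 372 − 1(186.4) = 185.6
  M: 0 + 2(186.4) = 372.7
Total out = 558.4 lbmol/h; y_M = 372.7 / 558.4 = 0.6676.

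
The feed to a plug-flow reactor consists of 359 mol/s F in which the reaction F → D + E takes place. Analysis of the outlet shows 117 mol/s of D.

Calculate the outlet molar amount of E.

For D: n = n₀ + 1ξ → 117 = 0 + 1ξ, giving ξ = 117 mol/s.
Outlet amounts (n = n₀ + ν ξ):
  F: 359 − 1(117) = 242
  D: 0 + 1(117) = 117
  E: 0 + 1(117) = 117

117 mol/s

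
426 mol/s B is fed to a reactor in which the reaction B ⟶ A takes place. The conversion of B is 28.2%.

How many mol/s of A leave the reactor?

120 mol/s

B reacted = 0.282 × 426 = 120.1 mol/s; ν_B = −1, so ξ = 120.1/1 = 120.1 mol/s.
Outlet amounts (n = n₀ + ν ξ):
  B: 426 − 1(120.1) = 305.9
  A: 0 + 1(120.1) = 120.1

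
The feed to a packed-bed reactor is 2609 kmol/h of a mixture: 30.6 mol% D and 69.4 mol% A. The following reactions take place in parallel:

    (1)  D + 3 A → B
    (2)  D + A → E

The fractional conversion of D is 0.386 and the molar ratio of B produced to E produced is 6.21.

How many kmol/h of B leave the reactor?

265 kmol/h

Conversion of D: D consumed = 0.386 × 798.4 = 308.2 kmol/h = 1ξ₁ + 1ξ₂.
Selectivity: 1ξ₁ / (1ξ₂) = 6.21 → ξ₁ = 6.21 ξ₂.
Substitute: (1·6.21 + 1) ξ₂ = 308.2 → ξ₂ = 42.74 kmol/h, ξ₁ = 265.4 kmol/h.
Outlet amounts (n = n₀ + Σ ν·ξ):
  D: 798.4 − 1(265.4) − 1(42.74) = 490.2
  A: 1811 − 3(265.4) − 1(42.74) = 971.6
  B: 0 + 1(265.4) = 265.4
  E: 0 + 1(42.74) = 42.74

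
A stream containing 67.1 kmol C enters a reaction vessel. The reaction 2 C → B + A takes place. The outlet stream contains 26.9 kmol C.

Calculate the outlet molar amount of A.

For C: n = n₀ − 2ξ → 26.9 = 67.1 − 2ξ, giving ξ = 20.1 kmol.
Outlet amounts (n = n₀ + ν ξ):
  C: 67.1 − 2(20.1) = 26.9
  B: 0 + 1(20.1) = 20.1
  A: 0 + 1(20.1) = 20.1

20.1 kmol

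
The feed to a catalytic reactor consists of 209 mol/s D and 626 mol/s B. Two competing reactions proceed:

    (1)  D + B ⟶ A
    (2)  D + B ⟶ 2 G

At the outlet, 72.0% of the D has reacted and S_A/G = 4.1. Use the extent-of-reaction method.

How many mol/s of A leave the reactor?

134 mol/s

Conversion of D: D consumed = 0.72 × 209 = 150.5 mol/s = 1ξ₁ + 1ξ₂.
Selectivity: 1ξ₁ / (2ξ₂) = 4.1 → ξ₁ = 8.2 ξ₂.
Substitute: (1·8.2 + 1) ξ₂ = 150.5 → ξ₂ = 16.36 mol/s, ξ₁ = 134.1 mol/s.
Outlet amounts (n = n₀ + Σ ν·ξ):
  D: 209 − 1(134.1) − 1(16.36) = 58.52
  B: 626 − 1(134.1) − 1(16.36) = 475.5
  A: 0 + 1(134.1) = 134.1
  G: 0 + 2(16.36) = 32.71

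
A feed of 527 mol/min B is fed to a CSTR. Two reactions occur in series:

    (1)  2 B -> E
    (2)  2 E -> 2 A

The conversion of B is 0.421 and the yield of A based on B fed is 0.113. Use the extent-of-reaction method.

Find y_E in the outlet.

0.123

Conversion of B: B consumed = 2ξ₁ = 0.421 × 527 → ξ₁ = 110.9 mol/min.
Yield of A: 2ξ₂ / 527 = 0.113 → ξ₂ = 29.78 mol/min.
Outlet amounts (n = n₀ + Σ ν·ξ):
  B: 527 − 2(110.9) = 305.1
  E: 0 + 1(110.9) − 2(29.78) = 51.38
  A: 0 + 2(29.78) = 59.55
Total out = 416.1 mol/min; y_E = 51.38 / 416.1 = 0.1235.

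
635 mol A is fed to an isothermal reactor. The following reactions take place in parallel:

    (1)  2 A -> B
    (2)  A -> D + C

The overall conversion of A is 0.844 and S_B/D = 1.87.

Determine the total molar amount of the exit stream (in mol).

537 mol

Conversion of A: A consumed = 0.844 × 635 = 535.9 mol = 2ξ₁ + 1ξ₂.
Selectivity: 1ξ₁ / (1ξ₂) = 1.87 → ξ₁ = 1.87 ξ₂.
Substitute: (2·1.87 + 1) ξ₂ = 535.9 → ξ₂ = 113.1 mol, ξ₁ = 211.4 mol.
Outlet amounts (n = n₀ + Σ ν·ξ):
  A: 635 − 2(211.4) − 1(113.1) = 99.06
  B: 0 + 1(211.4) = 211.4
  D: 0 + 1(113.1) = 113.1
  C: 0 + 1(113.1) = 113.1
Total out = 99.06 + 211.4 + 113.1 + 113.1 = 536.6 mol.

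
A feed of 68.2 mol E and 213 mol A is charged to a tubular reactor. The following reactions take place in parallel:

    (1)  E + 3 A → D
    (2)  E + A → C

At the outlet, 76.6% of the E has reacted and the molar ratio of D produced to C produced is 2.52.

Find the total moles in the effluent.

Conversion of E: E consumed = 0.766 × 68.2 = 52.24 mol = 1ξ₁ + 1ξ₂.
Selectivity: 1ξ₁ / (1ξ₂) = 2.52 → ξ₁ = 2.52 ξ₂.
Substitute: (1·2.52 + 1) ξ₂ = 52.24 → ξ₂ = 14.84 mol, ξ₁ = 37.4 mol.
Outlet amounts (n = n₀ + Σ ν·ξ):
  E: 68.2 − 1(37.4) − 1(14.84) = 15.96
  A: 213 − 3(37.4) − 1(14.84) = 85.96
  D: 0 + 1(37.4) = 37.4
  C: 0 + 1(14.84) = 14.84
Total out = 15.96 + 85.96 + 37.4 + 14.84 = 154.2 mol.

154 mol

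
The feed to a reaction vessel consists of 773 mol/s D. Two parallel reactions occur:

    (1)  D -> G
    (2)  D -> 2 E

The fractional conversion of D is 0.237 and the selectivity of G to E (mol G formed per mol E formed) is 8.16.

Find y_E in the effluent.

0.027

Conversion of D: D consumed = 0.237 × 773 = 183.2 mol/s = 1ξ₁ + 1ξ₂.
Selectivity: 1ξ₁ / (2ξ₂) = 8.16 → ξ₁ = 16.32 ξ₂.
Substitute: (1·16.32 + 1) ξ₂ = 183.2 → ξ₂ = 10.58 mol/s, ξ₁ = 172.6 mol/s.
Outlet amounts (n = n₀ + Σ ν·ξ):
  D: 773 − 1(172.6) − 1(10.58) = 589.8
  G: 0 + 1(172.6) = 172.6
  E: 0 + 2(10.58) = 21.15
Total out = 783.6 mol/s; y_E = 21.15 / 783.6 = 0.027.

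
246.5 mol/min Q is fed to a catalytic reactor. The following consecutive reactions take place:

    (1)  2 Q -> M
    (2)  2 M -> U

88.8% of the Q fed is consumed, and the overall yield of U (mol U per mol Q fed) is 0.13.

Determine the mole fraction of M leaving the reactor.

Conversion of Q: Q consumed = 2ξ₁ = 0.888 × 246.5 → ξ₁ = 109.4 mol/min.
Yield of U: 1ξ₂ / 246.5 = 0.13 → ξ₂ = 32.05 mol/min.
Outlet amounts (n = n₀ + Σ ν·ξ):
  Q: 246.5 − 2(109.4) = 27.61
  M: 0 + 1(109.4) − 2(32.05) = 45.36
  U: 0 + 1(32.05) = 32.05
Total out = 105 mol/min; y_M = 45.36 / 105 = 0.4319.

0.432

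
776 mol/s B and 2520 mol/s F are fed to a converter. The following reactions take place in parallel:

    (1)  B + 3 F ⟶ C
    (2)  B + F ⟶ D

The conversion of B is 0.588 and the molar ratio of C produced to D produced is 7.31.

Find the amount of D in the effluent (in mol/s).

54.9 mol/s

Conversion of B: B consumed = 0.588 × 776 = 456.3 mol/s = 1ξ₁ + 1ξ₂.
Selectivity: 1ξ₁ / (1ξ₂) = 7.31 → ξ₁ = 7.31 ξ₂.
Substitute: (1·7.31 + 1) ξ₂ = 456.3 → ξ₂ = 54.91 mol/s, ξ₁ = 401.4 mol/s.
Outlet amounts (n = n₀ + Σ ν·ξ):
  B: 776 − 1(401.4) − 1(54.91) = 319.7
  F: 2520 − 3(401.4) − 1(54.91) = 1261
  C: 0 + 1(401.4) = 401.4
  D: 0 + 1(54.91) = 54.91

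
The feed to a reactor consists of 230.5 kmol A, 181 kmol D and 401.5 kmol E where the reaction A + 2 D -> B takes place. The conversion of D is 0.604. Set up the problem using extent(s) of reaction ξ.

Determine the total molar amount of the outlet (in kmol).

704 kmol

D reacted = 0.604 × 181 = 109.3 kmol; ν_D = −2, so ξ = 109.3/2 = 54.66 kmol.
Outlet amounts (n = n₀ + ν ξ):
  A: 230.5 − 1(54.66) = 175.8
  D: 181 − 2(54.66) = 71.68
  B: 0 + 1(54.66) = 54.66
  E: 401.5 (inert)
Total out = 175.8 + 71.68 + 54.66 + 401.5 = 703.7 kmol.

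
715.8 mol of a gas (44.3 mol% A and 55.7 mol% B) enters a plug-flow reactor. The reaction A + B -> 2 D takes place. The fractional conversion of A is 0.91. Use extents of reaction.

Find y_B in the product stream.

0.154

A reacted = 0.91 × 317.1 = 288.6 mol; ν_A = −1, so ξ = 288.6/1 = 288.6 mol.
Outlet amounts (n = n₀ + ν ξ):
  A: 317.1 − 1(288.6) = 28.54
  B: 398.7 − 1(288.6) = 110.1
  D: 0 + 2(288.6) = 577.1
Total out = 715.8 mol; y_B = 110.1 / 715.8 = 0.1539.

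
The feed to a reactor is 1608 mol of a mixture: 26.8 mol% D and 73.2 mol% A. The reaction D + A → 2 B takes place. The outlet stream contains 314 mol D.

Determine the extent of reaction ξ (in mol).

ξ = 117 mol

For D: n = n₀ − 1ξ → 314 = 430.9 − 1ξ, giving ξ = 116.9 mol.
Outlet amounts (n = n₀ + ν ξ):
  D: 430.9 − 1(116.9) = 314
  A: 1177 − 1(116.9) = 1060
  B: 0 + 2(116.9) = 233.9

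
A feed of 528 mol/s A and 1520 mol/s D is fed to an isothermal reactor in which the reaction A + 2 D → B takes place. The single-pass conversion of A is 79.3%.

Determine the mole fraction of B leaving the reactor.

0.346

A reacted = 0.793 × 528 = 418.7 mol/s; ν_A = −1, so ξ = 418.7/1 = 418.7 mol/s.
Outlet amounts (n = n₀ + ν ξ):
  A: 528 − 1(418.7) = 109.3
  D: 1520 − 2(418.7) = 682.6
  B: 0 + 1(418.7) = 418.7
Total out = 1211 mol/s; y_B = 418.7 / 1211 = 0.3459.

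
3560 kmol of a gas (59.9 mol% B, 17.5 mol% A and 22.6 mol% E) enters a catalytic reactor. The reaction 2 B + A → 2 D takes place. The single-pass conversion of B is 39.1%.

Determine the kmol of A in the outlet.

206 kmol

B reacted = 0.391 × 2132 = 833.8 kmol; ν_B = −2, so ξ = 833.8/2 = 416.9 kmol.
Outlet amounts (n = n₀ + ν ξ):
  B: 2132 − 2(416.9) = 1299
  A: 623 − 1(416.9) = 206.1
  D: 0 + 2(416.9) = 833.8
  E: 804.6 (inert)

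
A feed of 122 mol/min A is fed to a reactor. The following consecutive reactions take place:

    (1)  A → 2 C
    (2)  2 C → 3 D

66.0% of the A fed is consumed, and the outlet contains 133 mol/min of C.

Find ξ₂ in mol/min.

ξ₂ = 14 mol/min

Conversion of A: A consumed = 1ξ₁ = 0.66 × 122 → ξ₁ = 80.52 mol/min.
C balance: n_C = 0 + 2ξ₁ − 2ξ₂ = 133 → ξ₂ = (2·80.52 − 133)/2 = 14.02 mol/min.
Outlet amounts (n = n₀ + Σ ν·ξ):
  A: 122 − 1(80.52) = 41.48
  C: 0 + 2(80.52) − 2(14.02) = 133
  D: 0 + 3(14.02) = 42.06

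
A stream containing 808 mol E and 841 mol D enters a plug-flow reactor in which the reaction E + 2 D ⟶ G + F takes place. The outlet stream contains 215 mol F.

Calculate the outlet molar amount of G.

For F: n = n₀ + 1ξ → 215 = 0 + 1ξ, giving ξ = 215 mol.
Outlet amounts (n = n₀ + ν ξ):
  E: 808 − 1(215) = 593
  D: 841 − 2(215) = 411
  G: 0 + 1(215) = 215
  F: 0 + 1(215) = 215

215 mol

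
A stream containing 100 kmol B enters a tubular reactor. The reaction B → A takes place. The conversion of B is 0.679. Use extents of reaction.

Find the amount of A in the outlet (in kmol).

67.9 kmol

B reacted = 0.679 × 100 = 67.9 kmol; ν_B = −1, so ξ = 67.9/1 = 67.9 kmol.
Outlet amounts (n = n₀ + ν ξ):
  B: 100 − 1(67.9) = 32.1
  A: 0 + 1(67.9) = 67.9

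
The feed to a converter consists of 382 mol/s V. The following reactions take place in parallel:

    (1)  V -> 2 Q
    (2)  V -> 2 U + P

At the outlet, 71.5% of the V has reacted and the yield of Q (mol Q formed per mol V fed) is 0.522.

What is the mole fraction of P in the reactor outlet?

Yield of Q: 2ξ₁ / 382 = 0.522 → ξ₁ = 99.7 mol/s.
Conversion of V: 1ξ₁ + 1ξ₂ = 0.715 × 382 = 273.1 → ξ₂ = 173.4 mol/s.
Outlet amounts (n = n₀ + Σ ν·ξ):
  V: 382 − 1(99.7) − 1(173.4) = 108.9
  Q: 0 + 2(99.7) = 199.4
  U: 0 + 2(173.4) = 346.9
  P: 0 + 1(173.4) = 173.4
Total out = 828.6 mol/s; y_P = 173.4 / 828.6 = 0.2093.

0.209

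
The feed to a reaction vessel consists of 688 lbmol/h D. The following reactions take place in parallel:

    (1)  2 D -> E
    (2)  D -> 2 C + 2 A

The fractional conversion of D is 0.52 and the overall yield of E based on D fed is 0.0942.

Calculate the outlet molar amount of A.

456 lbmol/h

Yield of E: 1ξ₁ / 688 = 0.0942 → ξ₁ = 64.81 lbmol/h.
Conversion of D: 2ξ₁ + 1ξ₂ = 0.52 × 688 = 357.8 → ξ₂ = 228.1 lbmol/h.
Outlet amounts (n = n₀ + Σ ν·ξ):
  D: 688 − 2(64.81) − 1(228.1) = 330.2
  E: 0 + 1(64.81) = 64.81
  C: 0 + 2(228.1) = 456.3
  A: 0 + 2(228.1) = 456.3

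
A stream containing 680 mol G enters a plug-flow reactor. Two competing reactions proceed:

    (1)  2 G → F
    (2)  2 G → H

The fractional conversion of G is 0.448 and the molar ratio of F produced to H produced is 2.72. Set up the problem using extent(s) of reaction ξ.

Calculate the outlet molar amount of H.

40.9 mol

Conversion of G: G consumed = 0.448 × 680 = 304.6 mol = 2ξ₁ + 2ξ₂.
Selectivity: 1ξ₁ / (1ξ₂) = 2.72 → ξ₁ = 2.72 ξ₂.
Substitute: (2·2.72 + 2) ξ₂ = 304.6 → ξ₂ = 40.95 mol, ξ₁ = 111.4 mol.
Outlet amounts (n = n₀ + Σ ν·ξ):
  G: 680 − 2(111.4) − 2(40.95) = 375.4
  F: 0 + 1(111.4) = 111.4
  H: 0 + 1(40.95) = 40.95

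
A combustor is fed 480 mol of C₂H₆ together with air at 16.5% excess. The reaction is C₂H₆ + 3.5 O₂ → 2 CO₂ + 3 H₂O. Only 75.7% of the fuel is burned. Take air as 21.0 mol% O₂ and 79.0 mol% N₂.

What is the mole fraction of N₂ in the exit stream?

0.738

Stoichiometric O₂ = 3.5 × 480 = 1680 mol; O₂ fed = 1680 × 1.165 = 1957 mol.
N₂ fed = 1957 × 79/21 = 7363 mol.
Fuel reacted = 0.757 × 480 → ξ = 363.4 mol.
Outlet (n = n₀ + ν ξ):
  C₂H₆: 480 − 1(363.4) = 116.6
  O₂: 1957 − 3.5(363.4) = 685.4
  N₂: 7363 (inert)
  CO₂: 0 + 2(363.4) = 726.7
  H₂O: 0 + 3(363.4) = 1090
Total out = 9982 mol; y_N₂ = 7363 / 9982 = 0.7376.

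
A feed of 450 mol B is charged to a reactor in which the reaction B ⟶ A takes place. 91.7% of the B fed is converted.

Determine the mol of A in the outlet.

B reacted = 0.917 × 450 = 412.7 mol; ν_B = −1, so ξ = 412.7/1 = 412.7 mol.
Outlet amounts (n = n₀ + ν ξ):
  B: 450 − 1(412.7) = 37.35
  A: 0 + 1(412.7) = 412.7

413 mol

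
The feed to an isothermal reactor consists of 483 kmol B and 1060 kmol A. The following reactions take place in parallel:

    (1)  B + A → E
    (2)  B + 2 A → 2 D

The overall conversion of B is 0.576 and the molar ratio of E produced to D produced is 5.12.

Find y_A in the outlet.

Conversion of B: B consumed = 0.576 × 483 = 278.2 kmol = 1ξ₁ + 1ξ₂.
Selectivity: 1ξ₁ / (2ξ₂) = 5.12 → ξ₁ = 10.24 ξ₂.
Substitute: (1·10.24 + 1) ξ₂ = 278.2 → ξ₂ = 24.75 kmol, ξ₁ = 253.5 kmol.
Outlet amounts (n = n₀ + Σ ν·ξ):
  B: 483 − 1(253.5) − 1(24.75) = 204.8
  A: 1060 − 1(253.5) − 2(24.75) = 757
  E: 0 + 1(253.5) = 253.5
  D: 0 + 2(24.75) = 49.5
Total out = 1265 kmol; y_A = 757 / 1265 = 0.5985.

0.599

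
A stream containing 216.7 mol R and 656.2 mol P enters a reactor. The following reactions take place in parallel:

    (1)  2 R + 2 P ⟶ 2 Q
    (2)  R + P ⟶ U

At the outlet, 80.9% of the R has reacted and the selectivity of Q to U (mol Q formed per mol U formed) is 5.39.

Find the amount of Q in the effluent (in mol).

148 mol

Conversion of R: R consumed = 0.809 × 216.7 = 175.3 mol = 2ξ₁ + 1ξ₂.
Selectivity: 2ξ₁ / (1ξ₂) = 5.39 → ξ₁ = 2.695 ξ₂.
Substitute: (2·2.695 + 1) ξ₂ = 175.3 → ξ₂ = 27.44 mol, ξ₁ = 73.94 mol.
Outlet amounts (n = n₀ + Σ ν·ξ):
  R: 216.7 − 2(73.94) − 1(27.44) = 41.39
  P: 656.2 − 2(73.94) − 1(27.44) = 480.9
  Q: 0 + 2(73.94) = 147.9
  U: 0 + 1(27.44) = 27.44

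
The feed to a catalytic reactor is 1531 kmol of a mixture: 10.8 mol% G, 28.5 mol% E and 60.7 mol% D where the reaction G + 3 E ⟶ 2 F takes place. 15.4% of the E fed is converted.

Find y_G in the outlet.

E reacted = 0.154 × 436.3 = 67.2 kmol; ν_E = −3, so ξ = 67.2/3 = 22.4 kmol.
Outlet amounts (n = n₀ + ν ξ):
  G: 165.3 − 1(22.4) = 142.9
  E: 436.3 − 3(22.4) = 369.1
  F: 0 + 2(22.4) = 44.8
  D: 929.3 (inert)
Total out = 1486 kmol; y_G = 142.9 / 1486 = 0.09618.

0.0962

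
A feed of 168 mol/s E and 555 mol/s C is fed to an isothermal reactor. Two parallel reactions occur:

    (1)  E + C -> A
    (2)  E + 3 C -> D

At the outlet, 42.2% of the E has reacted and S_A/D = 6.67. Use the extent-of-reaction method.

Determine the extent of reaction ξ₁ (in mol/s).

Conversion of E: E consumed = 0.422 × 168 = 70.9 mol/s = 1ξ₁ + 1ξ₂.
Selectivity: 1ξ₁ / (1ξ₂) = 6.67 → ξ₁ = 6.67 ξ₂.
Substitute: (1·6.67 + 1) ξ₂ = 70.9 → ξ₂ = 9.243 mol/s, ξ₁ = 61.65 mol/s.
Outlet amounts (n = n₀ + Σ ν·ξ):
  E: 168 − 1(61.65) − 1(9.243) = 97.1
  C: 555 − 1(61.65) − 3(9.243) = 465.6
  A: 0 + 1(61.65) = 61.65
  D: 0 + 1(9.243) = 9.243

ξ₁ = 61.7 mol/s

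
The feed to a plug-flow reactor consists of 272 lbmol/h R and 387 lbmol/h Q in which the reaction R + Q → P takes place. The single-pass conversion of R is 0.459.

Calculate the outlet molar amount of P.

R reacted = 0.459 × 272 = 124.8 lbmol/h; ν_R = −1, so ξ = 124.8/1 = 124.8 lbmol/h.
Outlet amounts (n = n₀ + ν ξ):
  R: 272 − 1(124.8) = 147.2
  Q: 387 − 1(124.8) = 262.2
  P: 0 + 1(124.8) = 124.8

125 lbmol/h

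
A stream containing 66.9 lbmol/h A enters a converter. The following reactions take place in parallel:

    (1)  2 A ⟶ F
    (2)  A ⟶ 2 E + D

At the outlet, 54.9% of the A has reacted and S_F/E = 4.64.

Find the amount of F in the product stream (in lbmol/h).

17.4 lbmol/h

Conversion of A: A consumed = 0.549 × 66.9 = 36.73 lbmol/h = 2ξ₁ + 1ξ₂.
Selectivity: 1ξ₁ / (2ξ₂) = 4.64 → ξ₁ = 9.28 ξ₂.
Substitute: (2·9.28 + 1) ξ₂ = 36.73 → ξ₂ = 1.878 lbmol/h, ξ₁ = 17.43 lbmol/h.
Outlet amounts (n = n₀ + Σ ν·ξ):
  A: 66.9 − 2(17.43) − 1(1.878) = 30.17
  F: 0 + 1(17.43) = 17.43
  E: 0 + 2(1.878) = 3.755
  D: 0 + 1(1.878) = 1.878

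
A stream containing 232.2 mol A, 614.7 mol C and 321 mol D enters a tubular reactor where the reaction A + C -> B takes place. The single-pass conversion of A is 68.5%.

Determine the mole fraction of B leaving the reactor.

0.158

A reacted = 0.685 × 232.2 = 159.1 mol; ν_A = −1, so ξ = 159.1/1 = 159.1 mol.
Outlet amounts (n = n₀ + ν ξ):
  A: 232.2 − 1(159.1) = 73.14
  C: 614.7 − 1(159.1) = 455.6
  B: 0 + 1(159.1) = 159.1
  D: 321 (inert)
Total out = 1009 mol; y_B = 159.1 / 1009 = 0.1577.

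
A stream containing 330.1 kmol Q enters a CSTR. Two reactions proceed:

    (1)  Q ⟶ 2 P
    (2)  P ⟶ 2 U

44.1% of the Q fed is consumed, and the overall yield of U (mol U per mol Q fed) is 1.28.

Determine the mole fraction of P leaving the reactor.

0.116

Conversion of Q: Q consumed = 1ξ₁ = 0.441 × 330.1 → ξ₁ = 145.6 kmol.
Yield of U: 2ξ₂ / 330.1 = 1.28 → ξ₂ = 211.3 kmol.
Outlet amounts (n = n₀ + Σ ν·ξ):
  Q: 330.1 − 1(145.6) = 184.5
  P: 0 + 2(145.6) − 1(211.3) = 79.88
  U: 0 + 2(211.3) = 422.5
Total out = 686.9 kmol; y_P = 79.88 / 686.9 = 0.1163.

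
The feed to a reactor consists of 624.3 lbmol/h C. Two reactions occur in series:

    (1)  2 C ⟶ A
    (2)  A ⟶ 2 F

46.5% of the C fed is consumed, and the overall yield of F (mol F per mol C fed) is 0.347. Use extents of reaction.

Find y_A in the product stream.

0.0627

Conversion of C: C consumed = 2ξ₁ = 0.465 × 624.3 → ξ₁ = 145.1 lbmol/h.
Yield of F: 2ξ₂ / 624.3 = 0.347 → ξ₂ = 108.3 lbmol/h.
Outlet amounts (n = n₀ + Σ ν·ξ):
  C: 624.3 − 2(145.1) = 334
  A: 0 + 1(145.1) − 1(108.3) = 36.83
  F: 0 + 2(108.3) = 216.6
Total out = 587.5 lbmol/h; y_A = 36.83 / 587.5 = 0.0627.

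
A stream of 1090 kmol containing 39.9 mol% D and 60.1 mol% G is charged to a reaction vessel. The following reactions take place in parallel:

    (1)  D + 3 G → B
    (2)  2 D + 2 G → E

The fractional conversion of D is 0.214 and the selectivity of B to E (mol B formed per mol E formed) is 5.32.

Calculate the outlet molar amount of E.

12.7 kmol

Conversion of D: D consumed = 0.214 × 434.9 = 93.07 kmol = 1ξ₁ + 2ξ₂.
Selectivity: 1ξ₁ / (1ξ₂) = 5.32 → ξ₁ = 5.32 ξ₂.
Substitute: (1·5.32 + 2) ξ₂ = 93.07 → ξ₂ = 12.71 kmol, ξ₁ = 67.64 kmol.
Outlet amounts (n = n₀ + Σ ν·ξ):
  D: 434.9 − 1(67.64) − 2(12.71) = 341.8
  G: 655.1 − 3(67.64) − 2(12.71) = 426.7
  B: 0 + 1(67.64) = 67.64
  E: 0 + 1(12.71) = 12.71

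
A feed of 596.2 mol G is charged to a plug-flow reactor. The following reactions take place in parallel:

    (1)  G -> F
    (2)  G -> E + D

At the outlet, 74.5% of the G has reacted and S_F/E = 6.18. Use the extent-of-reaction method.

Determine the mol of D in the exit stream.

61.9 mol

Conversion of G: G consumed = 0.745 × 596.2 = 444.2 mol = 1ξ₁ + 1ξ₂.
Selectivity: 1ξ₁ / (1ξ₂) = 6.18 → ξ₁ = 6.18 ξ₂.
Substitute: (1·6.18 + 1) ξ₂ = 444.2 → ξ₂ = 61.86 mol, ξ₁ = 382.3 mol.
Outlet amounts (n = n₀ + Σ ν·ξ):
  G: 596.2 − 1(382.3) − 1(61.86) = 152
  F: 0 + 1(382.3) = 382.3
  E: 0 + 1(61.86) = 61.86
  D: 0 + 1(61.86) = 61.86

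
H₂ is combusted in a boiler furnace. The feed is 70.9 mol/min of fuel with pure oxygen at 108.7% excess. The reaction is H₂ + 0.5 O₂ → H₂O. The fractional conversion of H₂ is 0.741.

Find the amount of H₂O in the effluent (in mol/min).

52.5 mol/min

Stoichiometric O₂ = 0.5 × 70.9 = 35.45 mol/min; O₂ fed = 35.45 × 2.087 = 73.98 mol/min.
Fuel reacted = 0.741 × 70.9 → ξ = 52.54 mol/min.
Outlet (n = n₀ + ν ξ):
  H₂: 70.9 − 1(52.54) = 18.36
  O₂: 73.98 − 0.5(52.54) = 47.72
  H₂O: 0 + 1(52.54) = 52.54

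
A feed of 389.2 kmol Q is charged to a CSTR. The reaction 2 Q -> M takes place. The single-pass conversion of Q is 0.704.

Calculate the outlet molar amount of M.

Q reacted = 0.704 × 389.2 = 274 kmol; ν_Q = −2, so ξ = 274/2 = 137 kmol.
Outlet amounts (n = n₀ + ν ξ):
  Q: 389.2 − 2(137) = 115.2
  M: 0 + 1(137) = 137

137 kmol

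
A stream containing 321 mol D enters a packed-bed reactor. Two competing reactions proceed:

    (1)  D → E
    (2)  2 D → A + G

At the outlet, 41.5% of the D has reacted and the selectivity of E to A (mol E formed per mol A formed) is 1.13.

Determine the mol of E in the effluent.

48.1 mol

Conversion of D: D consumed = 0.415 × 321 = 133.2 mol = 1ξ₁ + 2ξ₂.
Selectivity: 1ξ₁ / (1ξ₂) = 1.13 → ξ₁ = 1.13 ξ₂.
Substitute: (1·1.13 + 2) ξ₂ = 133.2 → ξ₂ = 42.56 mol, ξ₁ = 48.09 mol.
Outlet amounts (n = n₀ + Σ ν·ξ):
  D: 321 − 1(48.09) − 2(42.56) = 187.8
  E: 0 + 1(48.09) = 48.09
  A: 0 + 1(42.56) = 42.56
  G: 0 + 1(42.56) = 42.56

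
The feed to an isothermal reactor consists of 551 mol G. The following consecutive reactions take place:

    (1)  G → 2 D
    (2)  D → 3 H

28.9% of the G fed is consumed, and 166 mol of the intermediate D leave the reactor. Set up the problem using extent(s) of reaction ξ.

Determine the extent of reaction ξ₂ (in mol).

ξ₂ = 152 mol

Conversion of G: G consumed = 1ξ₁ = 0.289 × 551 → ξ₁ = 159.2 mol.
D balance: n_D = 0 + 2ξ₁ − 1ξ₂ = 166 → ξ₂ = (2·159.2 − 166)/1 = 152.5 mol.
Outlet amounts (n = n₀ + Σ ν·ξ):
  G: 551 − 1(159.2) = 391.8
  D: 0 + 2(159.2) − 1(152.5) = 166
  H: 0 + 3(152.5) = 457.4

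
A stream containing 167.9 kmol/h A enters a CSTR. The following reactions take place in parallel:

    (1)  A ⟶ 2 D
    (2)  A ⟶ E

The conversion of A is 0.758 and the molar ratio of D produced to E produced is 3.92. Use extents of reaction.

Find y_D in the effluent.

0.668

Conversion of A: A consumed = 0.758 × 167.9 = 127.3 kmol/h = 1ξ₁ + 1ξ₂.
Selectivity: 2ξ₁ / (1ξ₂) = 3.92 → ξ₁ = 1.96 ξ₂.
Substitute: (1·1.96 + 1) ξ₂ = 127.3 → ξ₂ = 43 kmol/h, ξ₁ = 84.27 kmol/h.
Outlet amounts (n = n₀ + Σ ν·ξ):
  A: 167.9 − 1(84.27) − 1(43) = 40.63
  D: 0 + 2(84.27) = 168.5
  E: 0 + 1(43) = 43
Total out = 252.2 kmol/h; y_D = 168.5 / 252.2 = 0.6684.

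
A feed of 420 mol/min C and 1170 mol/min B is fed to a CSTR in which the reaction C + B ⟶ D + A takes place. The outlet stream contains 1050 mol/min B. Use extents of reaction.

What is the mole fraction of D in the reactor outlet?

For B: n = n₀ − 1ξ → 1050 = 1170 − 1ξ, giving ξ = 120 mol/min.
Outlet amounts (n = n₀ + ν ξ):
  C: 420 − 1(120) = 300
  B: 1170 − 1(120) = 1050
  D: 0 + 1(120) = 120
  A: 0 + 1(120) = 120
Total out = 1590 mol/min; y_D = 120 / 1590 = 0.07547.

0.0755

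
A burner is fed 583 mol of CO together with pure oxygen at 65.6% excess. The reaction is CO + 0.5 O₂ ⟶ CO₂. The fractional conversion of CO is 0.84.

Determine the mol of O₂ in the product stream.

238 mol

Stoichiometric O₂ = 0.5 × 583 = 291.5 mol; O₂ fed = 291.5 × 1.656 = 482.7 mol.
Fuel reacted = 0.84 × 583 → ξ = 489.7 mol.
Outlet (n = n₀ + ν ξ):
  CO: 583 − 1(489.7) = 93.28
  O₂: 482.7 − 0.5(489.7) = 237.9
  CO₂: 0 + 1(489.7) = 489.7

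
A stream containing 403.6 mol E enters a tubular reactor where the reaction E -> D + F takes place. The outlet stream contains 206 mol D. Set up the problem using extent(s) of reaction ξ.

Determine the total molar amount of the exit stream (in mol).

For D: n = n₀ + 1ξ → 206 = 0 + 1ξ, giving ξ = 206 mol.
Outlet amounts (n = n₀ + ν ξ):
  E: 403.6 − 1(206) = 197.6
  D: 0 + 1(206) = 206
  F: 0 + 1(206) = 206
Total out = 197.6 + 206 + 206 = 609.6 mol.

610 mol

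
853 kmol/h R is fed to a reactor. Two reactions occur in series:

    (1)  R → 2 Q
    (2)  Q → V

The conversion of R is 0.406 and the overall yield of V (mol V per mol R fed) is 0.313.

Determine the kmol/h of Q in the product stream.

426 kmol/h

Conversion of R: R consumed = 1ξ₁ = 0.406 × 853 → ξ₁ = 346.3 kmol/h.
Yield of V: 1ξ₂ / 853 = 0.313 → ξ₂ = 267 kmol/h.
Outlet amounts (n = n₀ + Σ ν·ξ):
  R: 853 − 1(346.3) = 506.7
  Q: 0 + 2(346.3) − 1(267) = 425.6
  V: 0 + 1(267) = 267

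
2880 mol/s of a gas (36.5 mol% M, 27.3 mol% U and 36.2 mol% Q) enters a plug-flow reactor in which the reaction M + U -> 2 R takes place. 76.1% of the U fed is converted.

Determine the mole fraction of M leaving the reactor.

0.157

U reacted = 0.761 × 786.2 = 598.3 mol/s; ν_U = −1, so ξ = 598.3/1 = 598.3 mol/s.
Outlet amounts (n = n₀ + ν ξ):
  M: 1051 − 1(598.3) = 452.9
  U: 786.2 − 1(598.3) = 187.9
  R: 0 + 2(598.3) = 1197
  Q: 1043 (inert)
Total out = 2880 mol/s; y_M = 452.9 / 2880 = 0.1572.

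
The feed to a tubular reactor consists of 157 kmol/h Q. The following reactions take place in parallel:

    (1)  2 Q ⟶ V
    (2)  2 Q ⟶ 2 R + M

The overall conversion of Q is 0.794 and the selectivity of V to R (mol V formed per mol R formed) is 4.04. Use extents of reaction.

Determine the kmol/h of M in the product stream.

Conversion of Q: Q consumed = 0.794 × 157 = 124.7 kmol/h = 2ξ₁ + 2ξ₂.
Selectivity: 1ξ₁ / (2ξ₂) = 4.04 → ξ₁ = 8.08 ξ₂.
Substitute: (2·8.08 + 2) ξ₂ = 124.7 → ξ₂ = 6.864 kmol/h, ξ₁ = 55.46 kmol/h.
Outlet amounts (n = n₀ + Σ ν·ξ):
  Q: 157 − 2(55.46) − 2(6.864) = 32.34
  V: 0 + 1(55.46) = 55.46
  R: 0 + 2(6.864) = 13.73
  M: 0 + 1(6.864) = 6.864

6.86 kmol/h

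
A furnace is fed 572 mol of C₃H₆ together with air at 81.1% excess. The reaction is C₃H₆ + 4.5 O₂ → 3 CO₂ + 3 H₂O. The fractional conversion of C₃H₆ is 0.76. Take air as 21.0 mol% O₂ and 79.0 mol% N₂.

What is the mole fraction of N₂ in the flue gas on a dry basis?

Stoichiometric O₂ = 4.5 × 572 = 2574 mol; O₂ fed = 2574 × 1.811 = 4662 mol.
N₂ fed = 4662 × 79/21 = 17540 mol.
Fuel reacted = 0.76 × 572 → ξ = 434.7 mol.
Outlet (n = n₀ + ν ξ):
  C₃H₆: 572 − 1(434.7) = 137.3
  O₂: 4662 − 4.5(434.7) = 2705
  N₂: 17540 (inert)
  CO₂: 0 + 3(434.7) = 1304
  H₂O: 0 + 3(434.7) = 1304
Dry total = 21680 mol; y_N₂ (dry) = 17540 / 21680 = 0.8088.

0.809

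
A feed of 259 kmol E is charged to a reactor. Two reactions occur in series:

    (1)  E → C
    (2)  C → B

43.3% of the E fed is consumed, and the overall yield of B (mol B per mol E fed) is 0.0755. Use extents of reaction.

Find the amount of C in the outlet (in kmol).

92.6 kmol

Conversion of E: E consumed = 1ξ₁ = 0.433 × 259 → ξ₁ = 112.1 kmol.
Yield of B: 1ξ₂ / 259 = 0.0755 → ξ₂ = 19.55 kmol.
Outlet amounts (n = n₀ + Σ ν·ξ):
  E: 259 − 1(112.1) = 146.9
  C: 0 + 1(112.1) − 1(19.55) = 92.59
  B: 0 + 1(19.55) = 19.55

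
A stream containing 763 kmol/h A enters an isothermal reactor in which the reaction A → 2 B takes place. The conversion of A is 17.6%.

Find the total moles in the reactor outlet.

A reacted = 0.176 × 763 = 134.3 kmol/h; ν_A = −1, so ξ = 134.3/1 = 134.3 kmol/h.
Outlet amounts (n = n₀ + ν ξ):
  A: 763 − 1(134.3) = 628.7
  B: 0 + 2(134.3) = 268.6
Total out = 628.7 + 268.6 = 897.3 kmol/h.

897 kmol/h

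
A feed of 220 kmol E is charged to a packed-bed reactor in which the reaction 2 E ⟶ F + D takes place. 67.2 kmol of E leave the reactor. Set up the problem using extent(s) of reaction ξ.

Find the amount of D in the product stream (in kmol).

76.4 kmol

For E: n = n₀ − 2ξ → 67.2 = 220 − 2ξ, giving ξ = 76.4 kmol.
Outlet amounts (n = n₀ + ν ξ):
  E: 220 − 2(76.4) = 67.2
  F: 0 + 1(76.4) = 76.4
  D: 0 + 1(76.4) = 76.4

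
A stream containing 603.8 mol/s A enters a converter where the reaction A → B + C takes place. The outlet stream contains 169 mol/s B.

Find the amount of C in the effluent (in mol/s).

For B: n = n₀ + 1ξ → 169 = 0 + 1ξ, giving ξ = 169 mol/s.
Outlet amounts (n = n₀ + ν ξ):
  A: 603.8 − 1(169) = 434.8
  B: 0 + 1(169) = 169
  C: 0 + 1(169) = 169

169 mol/s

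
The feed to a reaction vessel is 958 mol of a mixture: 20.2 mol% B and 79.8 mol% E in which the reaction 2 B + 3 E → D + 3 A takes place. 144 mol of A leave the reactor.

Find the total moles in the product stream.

For A: n = n₀ + 3ξ → 144 = 0 + 3ξ, giving ξ = 48 mol.
Outlet amounts (n = n₀ + ν ξ):
  B: 193.5 − 2(48) = 97.52
  E: 764.5 − 3(48) = 620.5
  D: 0 + 1(48) = 48
  A: 0 + 3(48) = 144
Total out = 97.52 + 620.5 + 48 + 144 = 910 mol.

910 mol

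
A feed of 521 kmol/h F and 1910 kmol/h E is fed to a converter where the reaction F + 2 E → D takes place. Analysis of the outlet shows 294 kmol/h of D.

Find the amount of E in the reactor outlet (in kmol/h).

For D: n = n₀ + 1ξ → 294 = 0 + 1ξ, giving ξ = 294 kmol/h.
Outlet amounts (n = n₀ + ν ξ):
  F: 521 − 1(294) = 227
  E: 1910 − 2(294) = 1322
  D: 0 + 1(294) = 294

1320 kmol/h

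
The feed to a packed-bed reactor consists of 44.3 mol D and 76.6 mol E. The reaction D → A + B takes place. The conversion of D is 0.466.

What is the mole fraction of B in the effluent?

D reacted = 0.466 × 44.3 = 20.64 mol; ν_D = −1, so ξ = 20.64/1 = 20.64 mol.
Outlet amounts (n = n₀ + ν ξ):
  D: 44.3 − 1(20.64) = 23.66
  A: 0 + 1(20.64) = 20.64
  B: 0 + 1(20.64) = 20.64
  E: 76.6 (inert)
Total out = 141.5 mol; y_B = 20.64 / 141.5 = 0.1458.

0.146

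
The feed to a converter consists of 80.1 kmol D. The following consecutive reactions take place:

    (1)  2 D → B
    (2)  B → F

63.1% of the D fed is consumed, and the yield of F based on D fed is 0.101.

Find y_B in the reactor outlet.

Conversion of D: D consumed = 2ξ₁ = 0.631 × 80.1 → ξ₁ = 25.27 kmol.
Yield of F: 1ξ₂ / 80.1 = 0.101 → ξ₂ = 8.09 kmol.
Outlet amounts (n = n₀ + Σ ν·ξ):
  D: 80.1 − 2(25.27) = 29.56
  B: 0 + 1(25.27) − 1(8.09) = 17.18
  F: 0 + 1(8.09) = 8.09
Total out = 54.83 kmol; y_B = 17.18 / 54.83 = 0.3134.

0.313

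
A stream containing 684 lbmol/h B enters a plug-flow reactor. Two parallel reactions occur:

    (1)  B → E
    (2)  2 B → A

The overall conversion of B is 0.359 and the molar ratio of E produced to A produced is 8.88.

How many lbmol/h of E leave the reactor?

Conversion of B: B consumed = 0.359 × 684 = 245.6 lbmol/h = 1ξ₁ + 2ξ₂.
Selectivity: 1ξ₁ / (1ξ₂) = 8.88 → ξ₁ = 8.88 ξ₂.
Substitute: (1·8.88 + 2) ξ₂ = 245.6 → ξ₂ = 22.57 lbmol/h, ξ₁ = 200.4 lbmol/h.
Outlet amounts (n = n₀ + Σ ν·ξ):
  B: 684 − 1(200.4) − 2(22.57) = 438.4
  E: 0 + 1(200.4) = 200.4
  A: 0 + 1(22.57) = 22.57

200 lbmol/h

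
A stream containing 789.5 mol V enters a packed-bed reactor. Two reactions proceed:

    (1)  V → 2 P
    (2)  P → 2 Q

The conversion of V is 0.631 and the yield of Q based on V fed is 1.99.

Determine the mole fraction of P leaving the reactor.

Conversion of V: V consumed = 1ξ₁ = 0.631 × 789.5 → ξ₁ = 498.2 mol.
Yield of Q: 2ξ₂ / 789.5 = 1.99 → ξ₂ = 785.6 mol.
Outlet amounts (n = n₀ + Σ ν·ξ):
  V: 789.5 − 1(498.2) = 291.3
  P: 0 + 2(498.2) − 1(785.6) = 210.8
  Q: 0 + 2(785.6) = 1571
Total out = 2073 mol; y_P = 210.8 / 2073 = 0.1017.

0.102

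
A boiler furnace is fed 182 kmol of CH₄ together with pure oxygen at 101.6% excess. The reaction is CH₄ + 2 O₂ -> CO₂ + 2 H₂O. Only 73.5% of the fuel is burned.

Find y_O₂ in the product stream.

Stoichiometric O₂ = 2 × 182 = 364 kmol; O₂ fed = 364 × 2.016 = 733.8 kmol.
Fuel reacted = 0.735 × 182 → ξ = 133.8 kmol.
Outlet (n = n₀ + ν ξ):
  CH₄: 182 − 1(133.8) = 48.23
  O₂: 733.8 − 2(133.8) = 466.3
  CO₂: 0 + 1(133.8) = 133.8
  H₂O: 0 + 2(133.8) = 267.5
Total out = 915.8 kmol; y_O₂ = 466.3 / 915.8 = 0.5091.

0.509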